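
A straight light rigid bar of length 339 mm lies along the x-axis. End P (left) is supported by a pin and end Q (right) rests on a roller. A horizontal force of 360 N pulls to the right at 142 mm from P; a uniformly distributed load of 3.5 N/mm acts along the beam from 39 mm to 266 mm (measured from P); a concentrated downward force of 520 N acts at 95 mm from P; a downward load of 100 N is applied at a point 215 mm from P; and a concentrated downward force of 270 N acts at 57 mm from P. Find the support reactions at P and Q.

Resultant of the distributed load: 3.5 × 227 = 794.5 N at 152.5 mm from P.
ΣM about P: Q_y·339 − (3.5·227)·152.5 − 520·95 − 100·215 − 270·57 = 0 → Q_y = 207451.25/339 = 611.951 ≈ 612.0 N.
ΣF_y = 0: P_y + 611.951 − 3.5·227 − 520 − 100 − 270 = 0 → P_y = 1073 N.
ΣF_x = 0: P_x + 360 = 0 → P_x = -360.0 N.

P_x = -360.0 N, P_y = 1073 N, Q_y = 612.0 N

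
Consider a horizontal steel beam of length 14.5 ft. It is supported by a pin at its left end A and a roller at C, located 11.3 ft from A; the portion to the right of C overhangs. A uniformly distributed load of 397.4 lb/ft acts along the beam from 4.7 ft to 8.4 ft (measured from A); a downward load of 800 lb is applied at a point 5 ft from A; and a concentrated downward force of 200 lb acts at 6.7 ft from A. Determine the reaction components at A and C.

Resultant of the distributed load: 397.4 × 3.7 = 1470.38 lb at 6.55 ft from A.
Moments about A: C_y·11.3 − (397.4·3.7)·6.55 − 800·5 − 200·6.7 = 0 → C_y = 14970.989/11.3 = 1324.87 ≈ 1325 lb.
ΣF_y = 0: A_y + 1324.87 − 397.4·3.7 − 800 − 200 = 0 → A_y = 1146 lb.
ΣF_x = 0: no horizontal applied forces, so A_x = 0.

A_x = 0, A_y = 1146 lb, C_y = 1325 lb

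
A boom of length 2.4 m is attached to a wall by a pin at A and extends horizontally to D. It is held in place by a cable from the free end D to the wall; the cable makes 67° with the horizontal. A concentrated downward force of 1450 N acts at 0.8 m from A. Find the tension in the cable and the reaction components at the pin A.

T = 525.1 N, A_x = 205.2 N, A_y = 966.7 N

ΣM about A: T·sin67°·2.4 − 1450·0.8 = 0 → T = 1160/(2.4·0.920505) = 525.074 ≈ 525.1 N.
ΣF_x = 0: A_x − T·cos67° = 0 → A_x = 525.074 × 0.390731 = 205.2 N.
ΣF_y = 0: A_y + T·sin67° − 1450 = 0 → A_y = 1450 − 525.074 × 0.920505 = 966.7 N.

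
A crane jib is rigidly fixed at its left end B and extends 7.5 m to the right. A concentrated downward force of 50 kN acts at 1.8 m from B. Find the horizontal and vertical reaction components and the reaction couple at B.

B_x = 0, B_y = 50.00 kN, M_B = 90.00 kN·m

ΣF_x = 0: B_x = 0.
ΣF_y = 0: B_y − 50 = 0 → B_y = 50.00 kN.
ΣM about B: M_B − 50·1.8 = 0 → M_B = 90.00 kN·m.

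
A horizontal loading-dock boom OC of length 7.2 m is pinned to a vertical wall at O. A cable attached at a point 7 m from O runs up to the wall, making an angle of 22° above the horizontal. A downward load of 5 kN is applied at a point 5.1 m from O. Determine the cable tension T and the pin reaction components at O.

ΣM about O: T·sin22°·7 − 5·5.1 = 0 → T = 25.5/(7·0.374607) = 9.72448 ≈ 9.724 kN.
ΣF_x = 0: O_x − T·cos22° = 0 → O_x = 9.72448 × 0.927184 = 9.016 kN.
ΣF_y = 0: O_y + T·sin22° − 5 = 0 → O_y = 5 − 9.72448 × 0.374607 = 1.357 kN.

T = 9.724 kN, O_x = 9.016 kN, O_y = 1.357 kN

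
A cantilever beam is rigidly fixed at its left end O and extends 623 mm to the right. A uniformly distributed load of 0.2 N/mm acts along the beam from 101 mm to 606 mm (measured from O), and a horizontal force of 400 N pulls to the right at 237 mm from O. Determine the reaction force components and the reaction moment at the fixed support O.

O_x = -400.0 N, O_y = 101.0 N, M_O = 35700 N·mm

Resultant of the distributed load: 0.2 × 505 = 101 N at 353.5 mm from O.
ΣF_x = 0: O_x + 400 = 0 → O_x = -400.0 N.
ΣF_y = 0: O_y − 0.2·505 = 0 → O_y = 101.0 N.
ΣM about O: M_O − (0.2·505)·353.5 = 0 → M_O = 35700 N·mm.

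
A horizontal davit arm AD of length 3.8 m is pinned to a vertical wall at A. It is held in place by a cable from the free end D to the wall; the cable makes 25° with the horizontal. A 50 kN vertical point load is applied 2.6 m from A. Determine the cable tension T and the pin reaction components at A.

ΣM about A: T·sin25°·3.8 − 50·2.6 = 0 → T = 130/(3.8·0.422618) = 80.9491 ≈ 80.95 kN.
ΣF_x = 0: A_x − T·cos25° = 0 → A_x = 80.9491 × 0.906308 = 73.36 kN.
ΣF_y = 0: A_y + T·sin25° − 50 = 0 → A_y = 50 − 80.9491 × 0.422618 = 15.79 kN.

T = 80.95 kN, A_x = 73.36 kN, A_y = 15.79 kN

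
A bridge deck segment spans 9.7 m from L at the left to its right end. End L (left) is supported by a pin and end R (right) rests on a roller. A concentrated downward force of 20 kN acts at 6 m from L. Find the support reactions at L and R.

ΣM about L: R_y·9.7 − 20·6 = 0 → R_y = 120/9.7 = 12.3711 ≈ 12.37 kN.
ΣF_y = 0: L_y + 12.3711 − 20 = 0 → L_y = 7.629 kN.
ΣF_x = 0: no horizontal applied forces, so L_x = 0.

L_x = 0, L_y = 7.629 kN, R_y = 12.37 kN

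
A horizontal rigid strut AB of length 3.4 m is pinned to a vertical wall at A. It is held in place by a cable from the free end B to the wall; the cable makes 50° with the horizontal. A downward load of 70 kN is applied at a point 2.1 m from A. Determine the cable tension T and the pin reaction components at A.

T = 56.44 kN, A_x = 36.28 kN, A_y = 26.76 kN

ΣM about A: T·sin50°·3.4 − 70·2.1 = 0 → T = 147/(3.4·0.766044) = 56.4397 ≈ 56.44 kN.
ΣF_x = 0: A_x − T·cos50° = 0 → A_x = 56.4397 × 0.642788 = 36.28 kN.
ΣF_y = 0: A_y + T·sin50° − 70 = 0 → A_y = 70 − 56.4397 × 0.766044 = 26.76 kN.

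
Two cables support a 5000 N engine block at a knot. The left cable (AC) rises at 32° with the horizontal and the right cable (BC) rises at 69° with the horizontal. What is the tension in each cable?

ΣF_x = 0: −T_AC·cos32° + T_BC·cos69° = 0 → T_BC = 2.36642·T_AC.
ΣF_y = 0: T_AC·sin32° + T_BC·sin69° = 5000.
Substitute: T_AC·(0.529919 + 2.36642·0.93358) = 5000 → T_AC = 1825.38 ≈ 1825 N.
Then T_BC = 2.36642 × 1825.38 = 4320 N.

T_AC = 1825 N, T_BC = 4320 N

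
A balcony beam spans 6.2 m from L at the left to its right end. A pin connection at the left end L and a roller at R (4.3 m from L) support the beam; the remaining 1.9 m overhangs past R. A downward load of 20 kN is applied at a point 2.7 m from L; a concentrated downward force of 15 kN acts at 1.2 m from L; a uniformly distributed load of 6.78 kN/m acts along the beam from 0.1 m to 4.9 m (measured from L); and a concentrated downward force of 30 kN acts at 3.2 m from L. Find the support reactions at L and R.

Resultant of the distributed load: 6.78 × 4.8 = 32.544 kN at 2.5 m from L.
Taking moments about L: R_y·4.3 − 20·2.7 − 15·1.2 − (6.78·4.8)·2.5 − 30·3.2 = 0 → R_y = 249.36/4.3 = 57.9907 ≈ 57.99 kN.
ΣF_y = 0: L_y + 57.9907 − 20 − 15 − 6.78·4.8 − 30 = 0 → L_y = 39.55 kN.
ΣF_x = 0: no horizontal applied forces, so L_x = 0.

L_x = 0, L_y = 39.55 kN, R_y = 57.99 kN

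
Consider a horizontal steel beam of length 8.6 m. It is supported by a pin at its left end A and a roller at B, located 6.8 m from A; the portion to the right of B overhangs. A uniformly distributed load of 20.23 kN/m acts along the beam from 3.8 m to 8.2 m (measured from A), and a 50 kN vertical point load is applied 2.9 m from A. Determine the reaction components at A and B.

A_x = 0, A_y = 39.15 kN, B_y = 99.86 kN

Resultant of the distributed load: 20.23 × 4.4 = 89.012 kN at 6 m from A.
ΣM about A: B_y·6.8 − (20.23·4.4)·6 − 50·2.9 = 0 → B_y = 679.072/6.8 = 99.8635 ≈ 99.86 kN.
ΣF_y = 0: A_y + 99.8635 − 20.23·4.4 − 50 = 0 → A_y = 39.15 kN.
ΣF_x = 0: no horizontal applied forces, so A_x = 0.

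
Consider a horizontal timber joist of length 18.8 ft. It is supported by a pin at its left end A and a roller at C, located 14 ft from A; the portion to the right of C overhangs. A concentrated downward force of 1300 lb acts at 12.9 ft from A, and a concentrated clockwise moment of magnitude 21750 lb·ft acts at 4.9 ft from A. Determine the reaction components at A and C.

A_x = 0, A_y = -1451 lb, C_y = 2751 lb

Moments about A: C_y·14 − 1300·12.9 − 21750 = 0 → C_y = 38520/14 = 2751.43 ≈ 2751 lb.
ΣF_y = 0: A_y + 2751.43 − 1300 = 0 → A_y = -1451 lb.
ΣF_x = 0: no horizontal applied forces, so A_x = 0.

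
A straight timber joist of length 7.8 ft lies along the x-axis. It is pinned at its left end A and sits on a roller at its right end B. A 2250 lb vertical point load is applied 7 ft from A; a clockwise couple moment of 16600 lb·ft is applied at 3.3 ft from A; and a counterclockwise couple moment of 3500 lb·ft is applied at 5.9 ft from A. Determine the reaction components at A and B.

A_x = 0, A_y = -1449 lb, B_y = 3699 lb

Moments about A: B_y·7.8 − 2250·7 − 16600 + 3500 = 0 → B_y = 28850/7.8 = 3698.72 ≈ 3699 lb.
ΣF_y = 0: A_y + 3698.72 − 2250 = 0 → A_y = -1449 lb.
ΣF_x = 0: no horizontal applied forces, so A_x = 0.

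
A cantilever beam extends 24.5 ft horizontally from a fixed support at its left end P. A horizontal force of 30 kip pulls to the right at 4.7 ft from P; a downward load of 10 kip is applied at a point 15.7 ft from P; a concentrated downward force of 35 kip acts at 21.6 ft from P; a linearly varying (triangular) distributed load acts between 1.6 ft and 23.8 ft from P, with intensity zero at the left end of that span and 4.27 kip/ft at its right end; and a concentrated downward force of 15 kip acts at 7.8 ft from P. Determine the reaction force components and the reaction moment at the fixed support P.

Resultant of the triangular load: ½ × 4.27 × 22.2 = 47.397 kip, acting at 16.4 ft from P (one-third of the span from the peak).
ΣF_x = 0: P_x + 30 = 0 → P_x = -30.00 kip.
ΣF_y = 0: P_y − 10 − 35 − ½·4.27·22.2 − 15 = 0 → P_y = 107.4 kip.
ΣM about P: M_P − 10·15.7 − 35·21.6 − (½·4.27·22.2)·16.4 − 15·7.8 = 0 → M_P = 1807 kip·ft.

P_x = -30.00 kip, P_y = 107.4 kip, M_P = 1807 kip·ft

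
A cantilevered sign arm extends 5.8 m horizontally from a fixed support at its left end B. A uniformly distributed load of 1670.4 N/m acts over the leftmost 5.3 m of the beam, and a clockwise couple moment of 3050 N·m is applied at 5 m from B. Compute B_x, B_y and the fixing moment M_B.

Resultant of the distributed load: 1670.4 × 5.3 = 8853.12 N at 2.65 m from B.
ΣF_x = 0: B_x = 0.
ΣF_y = 0: B_y − 1670.4·5.3 = 0 → B_y = 8853 N.
ΣM about B: M_B − (1670.4·5.3)·2.65 − 3050 = 0 → M_B = 26510 N·m.

B_x = 0, B_y = 8853 N, M_B = 26510 N·m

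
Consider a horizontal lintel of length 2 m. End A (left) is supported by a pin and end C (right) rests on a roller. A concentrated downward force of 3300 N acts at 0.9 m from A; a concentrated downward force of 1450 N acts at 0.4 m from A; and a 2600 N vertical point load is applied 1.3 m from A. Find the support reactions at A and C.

ΣM about A: C_y·2 − 3300·0.9 − 1450·0.4 − 2600·1.3 = 0 → C_y = 6930/2 = 3465 N.
ΣF_y = 0: A_y + 3465 − 3300 − 1450 − 2600 = 0 → A_y = 3885 N.
ΣF_x = 0: no horizontal applied forces, so A_x = 0.

A_x = 0, A_y = 3885 N, C_y = 3465 N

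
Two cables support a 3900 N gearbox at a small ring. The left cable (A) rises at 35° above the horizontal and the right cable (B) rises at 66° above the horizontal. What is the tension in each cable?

ΣF_x = 0: −T_A·cos35° + T_B·cos66° = 0 → T_B = 2.01396·T_A.
ΣF_y = 0: T_A·sin35° + T_B·sin66° = 3900.
Substitute: T_A·(0.573576 + 2.01396·0.913545) = 3900 → T_A = 1615.96 ≈ 1616 N.
Then T_B = 2.01396 × 1615.96 = 3254 N.

T_A = 1616 N, T_B = 3254 N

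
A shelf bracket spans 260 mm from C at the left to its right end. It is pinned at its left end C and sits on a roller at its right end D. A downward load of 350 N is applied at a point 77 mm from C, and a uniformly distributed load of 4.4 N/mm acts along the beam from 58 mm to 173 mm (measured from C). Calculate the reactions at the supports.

Resultant of the distributed load: 4.4 × 115 = 506 N at 115.5 mm from C.
Taking moments about C: D_y·260 − 350·77 − (4.4·115)·115.5 = 0 → D_y = 85393/260 = 328.435 ≈ 328.4 N.
ΣF_y = 0: C_y + 328.435 − 350 − 4.4·115 = 0 → C_y = 527.6 N.
ΣF_x = 0: no horizontal applied forces, so C_x = 0.

C_x = 0, C_y = 527.6 N, D_y = 328.4 N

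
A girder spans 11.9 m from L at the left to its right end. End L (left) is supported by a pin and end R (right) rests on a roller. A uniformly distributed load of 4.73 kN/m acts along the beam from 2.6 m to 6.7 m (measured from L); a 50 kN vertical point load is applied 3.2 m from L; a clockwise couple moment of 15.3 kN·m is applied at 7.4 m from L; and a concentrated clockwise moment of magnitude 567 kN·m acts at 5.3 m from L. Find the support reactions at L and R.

Resultant of the distributed load: 4.73 × 4.1 = 19.393 kN at 4.65 m from L.
Moments about L: R_y·11.9 − (4.73·4.1)·4.65 − 50·3.2 − 15.3 − 567 = 0 → R_y = 832.47745/11.9 = 69.9561 ≈ 69.96 kN.
ΣF_y = 0: L_y + 69.9561 − 4.73·4.1 − 50 = 0 → L_y = -0.5631 kN.
ΣF_x = 0: no horizontal applied forces, so L_x = 0.

L_x = 0, L_y = -0.5631 kN, R_y = 69.96 kN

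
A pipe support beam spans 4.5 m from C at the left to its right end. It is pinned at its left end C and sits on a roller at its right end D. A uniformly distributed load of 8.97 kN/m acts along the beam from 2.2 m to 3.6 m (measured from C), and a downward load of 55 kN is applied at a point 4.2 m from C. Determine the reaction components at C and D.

Resultant of the distributed load: 8.97 × 1.4 = 12.558 kN at 2.9 m from C.
Taking moments about C: D_y·4.5 − (8.97·1.4)·2.9 − 55·4.2 = 0 → D_y = 267.4182/4.5 = 59.4263 ≈ 59.43 kN.
ΣF_y = 0: C_y + 59.4263 − 8.97·1.4 − 55 = 0 → C_y = 8.132 kN.
ΣF_x = 0: no horizontal applied forces, so C_x = 0.

C_x = 0, C_y = 8.132 kN, D_y = 59.43 kN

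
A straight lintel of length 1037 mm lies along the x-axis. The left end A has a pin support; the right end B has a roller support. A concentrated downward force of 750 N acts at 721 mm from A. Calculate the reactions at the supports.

A_x = 0, A_y = 228.5 N, B_y = 521.5 N

Taking moments about A: B_y·1037 − 750·721 = 0 → B_y = 540750/1037 = 521.456 ≈ 521.5 N.
ΣF_y = 0: A_y + 521.456 − 750 = 0 → A_y = 228.5 N.
ΣF_x = 0: no horizontal applied forces, so A_x = 0.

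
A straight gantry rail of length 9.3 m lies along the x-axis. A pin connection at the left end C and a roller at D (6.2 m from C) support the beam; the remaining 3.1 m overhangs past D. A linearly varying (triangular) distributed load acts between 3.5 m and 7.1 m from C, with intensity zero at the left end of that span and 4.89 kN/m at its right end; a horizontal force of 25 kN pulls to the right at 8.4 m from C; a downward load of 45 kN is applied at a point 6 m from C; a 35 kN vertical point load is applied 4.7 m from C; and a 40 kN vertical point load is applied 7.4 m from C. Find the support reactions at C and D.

Resultant of the triangular load: ½ × 4.89 × 3.6 = 8.802 kN, acting at 5.9 m from C (one-third of the span from the peak).
ΣM about C: D_y·6.2 − (½·4.89·3.6)·5.9 − 45·6 − 35·4.7 − 40·7.4 = 0 → D_y = 782.4318/6.2 = 126.199 ≈ 126.2 kN.
ΣF_y = 0: C_y + 126.199 − ½·4.89·3.6 − 45 − 35 − 40 = 0 → C_y = 2.603 kN.
ΣF_x = 0: C_x + 25 = 0 → C_x = -25.00 kN.

C_x = -25.00 kN, C_y = 2.603 kN, D_y = 126.2 kN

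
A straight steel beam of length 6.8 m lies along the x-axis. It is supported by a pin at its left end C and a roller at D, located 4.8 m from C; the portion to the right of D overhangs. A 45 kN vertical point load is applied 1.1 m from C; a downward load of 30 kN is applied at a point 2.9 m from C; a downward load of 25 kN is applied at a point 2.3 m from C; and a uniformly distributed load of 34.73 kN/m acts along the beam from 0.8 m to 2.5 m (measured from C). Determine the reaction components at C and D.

Resultant of the distributed load: 34.73 × 1.7 = 59.041 kN at 1.65 m from C.
Moments about C: D_y·4.8 − 45·1.1 − 30·2.9 − 25·2.3 − (34.73·1.7)·1.65 = 0 → D_y = 291.41765/4.8 = 60.712 ≈ 60.71 kN.
ΣF_y = 0: C_y + 60.712 − 45 − 30 − 25 − 34.73·1.7 = 0 → C_y = 98.33 kN.
ΣF_x = 0: no horizontal applied forces, so C_x = 0.

C_x = 0, C_y = 98.33 kN, D_y = 60.71 kN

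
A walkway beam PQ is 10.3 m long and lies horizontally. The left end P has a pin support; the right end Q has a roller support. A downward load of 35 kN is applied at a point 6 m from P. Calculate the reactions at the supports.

ΣM about P: Q_y·10.3 − 35·6 = 0 → Q_y = 210/10.3 = 20.3883 ≈ 20.39 kN.
ΣF_y = 0: P_y + 20.3883 − 35 = 0 → P_y = 14.61 kN.
ΣF_x = 0: no horizontal applied forces, so P_x = 0.

P_x = 0, P_y = 14.61 kN, Q_y = 20.39 kN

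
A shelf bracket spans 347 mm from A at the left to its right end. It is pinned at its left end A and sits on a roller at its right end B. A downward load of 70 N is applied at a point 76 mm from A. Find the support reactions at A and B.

ΣM about A: B_y·347 − 70·76 = 0 → B_y = 5320/347 = 15.3314 ≈ 15.33 N.
ΣF_y = 0: A_y + 15.3314 − 70 = 0 → A_y = 54.67 N.
ΣF_x = 0: no horizontal applied forces, so A_x = 0.

A_x = 0, A_y = 54.67 N, B_y = 15.33 N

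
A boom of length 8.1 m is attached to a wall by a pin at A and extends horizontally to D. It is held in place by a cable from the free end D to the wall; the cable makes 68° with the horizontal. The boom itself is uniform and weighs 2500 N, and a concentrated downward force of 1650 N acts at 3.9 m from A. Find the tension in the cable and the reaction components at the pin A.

T = 2205 N, A_x = 826.0 N, A_y = 2106 N

ΣM about A: T·sin68°·8.1 − 2500·4.05 − 1650·3.9 = 0 → T = 16560/(8.1·0.927184) = 2205 N.
ΣF_x = 0: A_x − T·cos68° = 0 → A_x = 2205 × 0.374607 = 826.0 N.
ΣF_y = 0: A_y + T·sin68° − 2500 − 1650 = 0 → A_y = 4150 − 2205 × 0.927184 = 2106 N.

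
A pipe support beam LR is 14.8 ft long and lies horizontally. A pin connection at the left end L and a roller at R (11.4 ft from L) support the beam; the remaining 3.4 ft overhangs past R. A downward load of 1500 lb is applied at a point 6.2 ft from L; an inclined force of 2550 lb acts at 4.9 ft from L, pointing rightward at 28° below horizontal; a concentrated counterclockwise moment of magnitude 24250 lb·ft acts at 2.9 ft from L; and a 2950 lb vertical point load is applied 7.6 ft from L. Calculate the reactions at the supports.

L_x = -2252 lb, L_y = 4477 lb, R_y = 1170 lb

Taking moments about L: R_y·11.4 − 1500·6.2 − 2550·sin28°·4.9 + 24250 − 2950·7.6 = 0 → R_y = 13336/11.4 = 1169.82 ≈ 1170 lb.
ΣF_y = 0: L_y + 1169.82 − 1500 − 2550·sin28° − 2950 = 0 → L_y = 4477 lb.
ΣF_x = 0: L_x + 2550·cos28° = 0 → L_x = -2252 lb.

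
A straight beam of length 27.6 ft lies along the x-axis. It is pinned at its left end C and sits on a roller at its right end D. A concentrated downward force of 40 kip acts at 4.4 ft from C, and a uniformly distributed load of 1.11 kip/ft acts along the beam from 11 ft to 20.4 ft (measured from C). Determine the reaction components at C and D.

C_x = 0, C_y = 38.12 kip, D_y = 12.31 kip

Resultant of the distributed load: 1.11 × 9.4 = 10.434 kip at 15.7 ft from C.
ΣM about C: D_y·27.6 − 40·4.4 − (1.11·9.4)·15.7 = 0 → D_y = 339.8138/27.6 = 12.3121 ≈ 12.31 kip.
ΣF_y = 0: C_y + 12.3121 − 40 − 1.11·9.4 = 0 → C_y = 38.12 kip.
ΣF_x = 0: no horizontal applied forces, so C_x = 0.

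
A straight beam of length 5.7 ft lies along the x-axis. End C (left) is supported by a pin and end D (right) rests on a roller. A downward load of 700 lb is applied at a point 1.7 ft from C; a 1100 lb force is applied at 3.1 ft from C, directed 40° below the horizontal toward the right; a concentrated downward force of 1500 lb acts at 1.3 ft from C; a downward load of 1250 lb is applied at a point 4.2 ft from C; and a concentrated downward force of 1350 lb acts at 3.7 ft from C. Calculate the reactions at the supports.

Taking moments about C: D_y·5.7 − 700·1.7 − 1100·sin40°·3.1 − 1500·1.3 − 1250·4.2 − 1350·3.7 = 0 → D_y = 15576.9/5.7 = 2732.79 ≈ 2733 lb.
ΣF_y = 0: C_y + 2732.79 − 700 − 1100·sin40° − 1500 − 1250 − 1350 = 0 → C_y = 2774 lb.
ΣF_x = 0: C_x + 1100·cos40° = 0 → C_x = -842.6 lb.

C_x = -842.6 lb, C_y = 2774 lb, D_y = 2733 lb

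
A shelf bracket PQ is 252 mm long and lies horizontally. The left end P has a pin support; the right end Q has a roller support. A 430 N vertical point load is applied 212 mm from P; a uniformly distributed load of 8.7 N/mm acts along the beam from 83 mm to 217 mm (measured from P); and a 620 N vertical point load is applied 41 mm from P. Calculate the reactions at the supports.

Resultant of the distributed load: 8.7 × 134 = 1165.8 N at 150 mm from P.
ΣM about P: Q_y·252 − 430·212 − (8.7·134)·150 − 620·41 = 0 → Q_y = 291450/252 = 1156.55 ≈ 1157 N.
ΣF_y = 0: P_y + 1156.55 − 430 − 8.7·134 − 620 = 0 → P_y = 1059 N.
ΣF_x = 0: no horizontal applied forces, so P_x = 0.

P_x = 0, P_y = 1059 N, Q_y = 1157 N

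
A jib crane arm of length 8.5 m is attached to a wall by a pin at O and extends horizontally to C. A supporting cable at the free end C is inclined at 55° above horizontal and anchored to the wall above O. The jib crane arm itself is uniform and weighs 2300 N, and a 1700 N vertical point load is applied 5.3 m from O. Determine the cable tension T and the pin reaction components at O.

ΣM about O: T·sin55°·8.5 − 2300·4.25 − 1700·5.3 = 0 → T = 18785/(8.5·0.819152) = 2697.91 ≈ 2698 N.
ΣF_x = 0: O_x − T·cos55° = 0 → O_x = 2697.91 × 0.573576 = 1547 N.
ΣF_y = 0: O_y + T·sin55° − 2300 − 1700 = 0 → O_y = 4000 − 2697.91 × 0.819152 = 1790 N.

T = 2698 N, O_x = 1547 N, O_y = 1790 N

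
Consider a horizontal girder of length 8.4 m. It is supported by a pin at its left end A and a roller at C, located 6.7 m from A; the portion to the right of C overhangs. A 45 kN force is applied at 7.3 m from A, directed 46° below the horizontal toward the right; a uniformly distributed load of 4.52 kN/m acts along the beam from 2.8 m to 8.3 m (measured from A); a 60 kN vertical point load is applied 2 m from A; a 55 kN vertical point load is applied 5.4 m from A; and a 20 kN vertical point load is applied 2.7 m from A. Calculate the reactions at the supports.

A_x = -31.26 kN, A_y = 66.07 kN, C_y = 126.2 kN

Resultant of the distributed load: 4.52 × 5.5 = 24.86 kN at 5.55 m from A.
ΣM about A: C_y·6.7 − 45·sin46°·7.3 − (4.52·5.5)·5.55 − 60·2 − 55·5.4 − 20·2.7 = 0 → C_y = 845.276/6.7 = 126.161 ≈ 126.2 kN.
ΣF_y = 0: A_y + 126.161 − 45·sin46° − 4.52·5.5 − 60 − 55 − 20 = 0 → A_y = 66.07 kN.
ΣF_x = 0: A_x + 45·cos46° = 0 → A_x = -31.26 kN.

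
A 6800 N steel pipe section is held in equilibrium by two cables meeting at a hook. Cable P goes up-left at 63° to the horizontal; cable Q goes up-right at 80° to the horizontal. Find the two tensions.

ΣF_x = 0: −T_P·cos63° + T_Q·cos80° = 0 → T_Q = 2.61443·T_P.
ΣF_y = 0: T_P·sin63° + T_Q·sin80° = 6800.
Substitute: T_P·(0.891007 + 2.61443·0.984808) = 6800 → T_P = 1962.08 ≈ 1962 N.
Then T_Q = 2.61443 × 1962.08 = 5130 N.

T_P = 1962 N, T_Q = 5130 N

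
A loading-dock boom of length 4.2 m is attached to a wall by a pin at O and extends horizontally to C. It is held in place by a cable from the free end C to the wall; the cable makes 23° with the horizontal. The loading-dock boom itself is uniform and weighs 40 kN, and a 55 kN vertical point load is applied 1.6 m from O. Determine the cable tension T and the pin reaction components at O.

T = 104.8 kN, O_x = 96.48 kN, O_y = 54.05 kN

ΣM about O: T·sin23°·4.2 − 40·2.1 − 55·1.6 = 0 → T = 172/(4.2·0.390731) = 104.81 ≈ 104.8 kN.
ΣF_x = 0: O_x − T·cos23° = 0 → O_x = 104.81 × 0.920505 = 96.48 kN.
ΣF_y = 0: O_y + T·sin23° − 40 − 55 = 0 → O_y = 95 − 104.81 × 0.390731 = 54.05 kN.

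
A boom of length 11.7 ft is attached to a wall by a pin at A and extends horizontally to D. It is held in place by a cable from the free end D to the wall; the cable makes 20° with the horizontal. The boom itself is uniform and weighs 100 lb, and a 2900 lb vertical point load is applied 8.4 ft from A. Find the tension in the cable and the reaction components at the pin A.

ΣM about A: T·sin20°·11.7 − 100·5.85 − 2900·8.4 = 0 → T = 24945/(11.7·0.34202) = 6233.7 ≈ 6234 lb.
ΣF_x = 0: A_x − T·cos20° = 0 → A_x = 6233.7 × 0.939693 = 5858 lb.
ΣF_y = 0: A_y + T·sin20° − 100 − 2900 = 0 → A_y = 3000 − 6233.7 × 0.34202 = 867.9 lb.

T = 6234 lb, A_x = 5858 lb, A_y = 867.9 lb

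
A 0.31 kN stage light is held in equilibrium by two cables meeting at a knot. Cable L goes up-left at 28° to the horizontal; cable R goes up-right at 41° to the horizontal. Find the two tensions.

ΣF_x = 0: −T_L·cos28° + T_R·cos41° = 0 → T_R = 1.16992·T_L.
ΣF_y = 0: T_L·sin28° + T_R·sin41° = 0.31.
Substitute: T_L·(0.469472 + 1.16992·0.656059) = 0.31 → T_L = 0.250605 ≈ 0.2506 kN.
Then T_R = 1.16992 × 0.250605 = 0.2932 kN.

T_L = 0.2506 kN, T_R = 0.2932 kN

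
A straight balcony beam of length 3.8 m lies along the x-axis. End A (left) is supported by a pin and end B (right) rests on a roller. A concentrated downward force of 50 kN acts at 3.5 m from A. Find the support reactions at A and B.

ΣM about A: B_y·3.8 − 50·3.5 = 0 → B_y = 175/3.8 = 46.0526 ≈ 46.05 kN.
ΣF_y = 0: A_y + 46.0526 − 50 = 0 → A_y = 3.947 kN.
ΣF_x = 0: no horizontal applied forces, so A_x = 0.

A_x = 0, A_y = 3.947 kN, B_y = 46.05 kN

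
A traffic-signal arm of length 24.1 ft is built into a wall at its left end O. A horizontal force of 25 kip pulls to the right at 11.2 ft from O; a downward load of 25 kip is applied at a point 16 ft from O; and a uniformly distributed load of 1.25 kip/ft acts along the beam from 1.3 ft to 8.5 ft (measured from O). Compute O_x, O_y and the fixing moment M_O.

O_x = -25.00 kip, O_y = 34.00 kip, M_O = 444.1 kip·ft

Resultant of the distributed load: 1.25 × 7.2 = 9 kip at 4.9 ft from O.
ΣF_x = 0: O_x + 25 = 0 → O_x = -25.00 kip.
ΣF_y = 0: O_y − 25 − 1.25·7.2 = 0 → O_y = 34.00 kip.
ΣM about O: M_O − 25·16 − (1.25·7.2)·4.9 = 0 → M_O = 444.1 kip·ft.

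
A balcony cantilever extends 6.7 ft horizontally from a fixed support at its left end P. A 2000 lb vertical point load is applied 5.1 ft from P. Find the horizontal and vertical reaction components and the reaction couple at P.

P_x = 0, P_y = 2000 lb, M_P = 10200 lb·ft

ΣF_x = 0: P_x = 0.
ΣF_y = 0: P_y − 2000 = 0 → P_y = 2000 lb.
ΣM about P: M_P − 2000·5.1 = 0 → M_P = 10200 lb·ft.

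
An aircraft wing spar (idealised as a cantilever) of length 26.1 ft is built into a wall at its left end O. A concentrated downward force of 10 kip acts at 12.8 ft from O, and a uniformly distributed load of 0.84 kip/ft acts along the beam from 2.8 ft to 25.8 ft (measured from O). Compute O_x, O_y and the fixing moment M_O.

Resultant of the distributed load: 0.84 × 23 = 19.32 kip at 14.3 ft from O.
ΣF_x = 0: O_x = 0.
ΣF_y = 0: O_y − 10 − 0.84·23 = 0 → O_y = 29.32 kip.
ΣM about O: M_O − 10·12.8 − (0.84·23)·14.3 = 0 → M_O = 404.3 kip·ft.

O_x = 0, O_y = 29.32 kip, M_O = 404.3 kip·ft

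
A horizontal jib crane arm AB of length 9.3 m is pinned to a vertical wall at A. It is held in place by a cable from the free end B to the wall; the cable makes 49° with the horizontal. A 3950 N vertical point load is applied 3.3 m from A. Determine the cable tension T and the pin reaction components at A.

T = 1857 N, A_x = 1218 N, A_y = 2548 N

ΣM about A: T·sin49°·9.3 − 3950·3.3 = 0 → T = 13035/(9.3·0.75471) = 1857.15 ≈ 1857 N.
ΣF_x = 0: A_x − T·cos49° = 0 → A_x = 1857.15 × 0.656059 = 1218 N.
ΣF_y = 0: A_y + T·sin49° − 3950 = 0 → A_y = 3950 − 1857.15 × 0.75471 = 2548 N.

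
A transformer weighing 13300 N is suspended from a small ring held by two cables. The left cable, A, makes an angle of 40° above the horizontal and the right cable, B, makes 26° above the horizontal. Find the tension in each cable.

ΣF_x = 0: −T_A·cos40° + T_B·cos26° = 0 → T_B = 0.852303·T_A.
ΣF_y = 0: T_A·sin40° + T_B·sin26° = 13300.
Substitute: T_A·(0.642788 + 0.852303·0.438371) = 13300 → T_A = 13085.2 ≈ 13090 N.
Then T_B = 0.852303 × 13085.2 = 11150 N.

T_A = 13090 N, T_B = 11150 N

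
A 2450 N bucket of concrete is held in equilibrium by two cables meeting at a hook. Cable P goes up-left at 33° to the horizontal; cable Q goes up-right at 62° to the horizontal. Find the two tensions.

T_P = 1155 N, T_Q = 2063 N

ΣF_x = 0: −T_P·cos33° + T_Q·cos62° = 0 → T_Q = 1.78641·T_P.
ΣF_y = 0: T_P·sin33° + T_Q·sin62° = 2450.
Substitute: T_P·(0.544639 + 1.78641·0.882948) = 2450 → T_P = 1154.6 ≈ 1155 N.
Then T_Q = 1.78641 × 1154.6 = 2063 N.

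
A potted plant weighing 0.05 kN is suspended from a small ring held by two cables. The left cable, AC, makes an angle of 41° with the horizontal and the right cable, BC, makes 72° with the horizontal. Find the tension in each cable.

ΣF_x = 0: −T_AC·cos41° + T_BC·cos72° = 0 → T_BC = 2.44229·T_AC.
ΣF_y = 0: T_AC·sin41° + T_BC·sin72° = 0.05.
Substitute: T_AC·(0.656059 + 2.44229·0.951057) = 0.05 → T_AC = 0.0167852 ≈ 0.01679 kN.
Then T_BC = 2.44229 × 0.0167852 = 0.04099 kN.

T_AC = 0.01679 kN, T_BC = 0.04099 kN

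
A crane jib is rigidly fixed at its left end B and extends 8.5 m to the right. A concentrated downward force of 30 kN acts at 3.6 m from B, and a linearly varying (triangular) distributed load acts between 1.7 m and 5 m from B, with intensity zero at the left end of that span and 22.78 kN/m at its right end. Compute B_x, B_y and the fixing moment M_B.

B_x = 0, B_y = 67.59 kN, M_B = 254.6 kN·m

Resultant of the triangular load: ½ × 22.78 × 3.3 = 37.587 kN, acting at 3.9 m from B (one-third of the span from the peak).
ΣF_x = 0: B_x = 0.
ΣF_y = 0: B_y − 30 − ½·22.78·3.3 = 0 → B_y = 67.59 kN.
ΣM about B: M_B − 30·3.6 − (½·22.78·3.3)·3.9 = 0 → M_B = 254.6 kN·m.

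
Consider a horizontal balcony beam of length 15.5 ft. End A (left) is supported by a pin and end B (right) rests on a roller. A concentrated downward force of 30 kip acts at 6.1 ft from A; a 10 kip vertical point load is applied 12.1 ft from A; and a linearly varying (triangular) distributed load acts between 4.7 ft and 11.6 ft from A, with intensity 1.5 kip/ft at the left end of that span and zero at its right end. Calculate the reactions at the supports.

Resultant of the triangular load: ½ × 1.5 × 6.9 = 5.175 kip, acting at 7 ft from A (one-third of the span from the peak).
ΣM about A: B_y·15.5 − 30·6.1 − 10·12.1 − (½·1.5·6.9)·7 = 0 → B_y = 340.225/15.5 = 21.95 kip.
ΣF_y = 0: A_y + 21.95 − 30 − 10 − ½·1.5·6.9 = 0 → A_y = 23.22 kip.
ΣF_x = 0: no horizontal applied forces, so A_x = 0.

A_x = 0, A_y = 23.22 kip, B_y = 21.95 kip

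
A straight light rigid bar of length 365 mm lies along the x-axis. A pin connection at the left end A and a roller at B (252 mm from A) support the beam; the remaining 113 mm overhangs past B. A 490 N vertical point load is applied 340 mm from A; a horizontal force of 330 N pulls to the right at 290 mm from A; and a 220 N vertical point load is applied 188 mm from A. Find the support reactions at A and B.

ΣM about A: B_y·252 − 490·340 − 220·188 = 0 → B_y = 207960/252 = 825.238 ≈ 825.2 N.
ΣF_y = 0: A_y + 825.238 − 490 − 220 = 0 → A_y = -115.2 N.
ΣF_x = 0: A_x + 330 = 0 → A_x = -330.0 N.

A_x = -330.0 N, A_y = -115.2 N, B_y = 825.2 N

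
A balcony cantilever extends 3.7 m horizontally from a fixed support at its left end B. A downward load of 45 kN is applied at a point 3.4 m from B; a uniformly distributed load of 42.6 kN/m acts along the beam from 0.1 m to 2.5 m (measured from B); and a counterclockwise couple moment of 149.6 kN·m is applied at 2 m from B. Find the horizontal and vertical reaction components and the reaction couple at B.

B_x = 0, B_y = 147.2 kN, M_B = 136.3 kN·m

Resultant of the distributed load: 42.6 × 2.4 = 102.24 kN at 1.3 m from B.
ΣF_x = 0: B_x = 0.
ΣF_y = 0: B_y − 45 − 42.6·2.4 = 0 → B_y = 147.2 kN.
ΣM about B: M_B − 45·3.4 − (42.6·2.4)·1.3 + 149.6 = 0 → M_B = 136.3 kN·m.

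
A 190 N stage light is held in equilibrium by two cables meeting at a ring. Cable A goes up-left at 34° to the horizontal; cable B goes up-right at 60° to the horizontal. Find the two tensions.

T_A = 95.23 N, T_B = 157.9 N

ΣF_x = 0: −T_A·cos34° + T_B·cos60° = 0 → T_B = 1.65808·T_A.
ΣF_y = 0: T_A·sin34° + T_B·sin60° = 190.
Substitute: T_A·(0.559193 + 1.65808·0.866025) = 190 → T_A = 95.2318 ≈ 95.23 N.
Then T_B = 1.65808 × 95.2318 = 157.9 N.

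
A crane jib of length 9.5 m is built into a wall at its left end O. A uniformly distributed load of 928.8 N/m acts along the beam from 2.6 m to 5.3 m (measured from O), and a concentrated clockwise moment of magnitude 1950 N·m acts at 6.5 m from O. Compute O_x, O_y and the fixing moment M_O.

O_x = 0, O_y = 2508 N, M_O = 11860 N·m

Resultant of the distributed load: 928.8 × 2.7 = 2507.76 N at 3.95 m from O.
ΣF_x = 0: O_x = 0.
ΣF_y = 0: O_y − 928.8·2.7 = 0 → O_y = 2508 N.
ΣM about O: M_O − (928.8·2.7)·3.95 − 1950 = 0 → M_O = 11860 N·m.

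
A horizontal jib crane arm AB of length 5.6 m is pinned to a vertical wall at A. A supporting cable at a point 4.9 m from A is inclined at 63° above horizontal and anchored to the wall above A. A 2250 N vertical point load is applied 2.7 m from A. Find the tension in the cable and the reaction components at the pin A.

T = 1391 N, A_x = 631.7 N, A_y = 1010 N

ΣM about A: T·sin63°·4.9 − 2250·2.7 = 0 → T = 6075/(4.9·0.891007) = 1391.45 ≈ 1391 N.
ΣF_x = 0: A_x − T·cos63° = 0 → A_x = 1391.45 × 0.45399 = 631.7 N.
ΣF_y = 0: A_y + T·sin63° − 2250 = 0 → A_y = 2250 − 1391.45 × 0.891007 = 1010 N.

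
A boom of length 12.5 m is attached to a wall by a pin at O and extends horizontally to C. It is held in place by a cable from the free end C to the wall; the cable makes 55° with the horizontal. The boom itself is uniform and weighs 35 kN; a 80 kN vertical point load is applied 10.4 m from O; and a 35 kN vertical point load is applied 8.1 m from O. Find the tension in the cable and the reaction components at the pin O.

T = 130.3 kN, O_x = 74.74 kN, O_y = 43.26 kN

ΣM about O: T·sin55°·12.5 − 35·6.25 − 80·10.4 − 35·8.1 = 0 → T = 1334.25/(12.5·0.819152) = 130.305 ≈ 130.3 kN.
ΣF_x = 0: O_x − T·cos55° = 0 → O_x = 130.305 × 0.573576 = 74.74 kN.
ΣF_y = 0: O_y + T·sin55° − 35 − 80 − 35 = 0 → O_y = 150 − 130.305 × 0.819152 = 43.26 kN.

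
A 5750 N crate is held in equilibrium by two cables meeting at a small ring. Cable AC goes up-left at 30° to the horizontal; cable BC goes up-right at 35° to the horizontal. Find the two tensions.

ΣF_x = 0: −T_AC·cos30° + T_BC·cos35° = 0 → T_BC = 1.05722·T_AC.
ΣF_y = 0: T_AC·sin30° + T_BC·sin35° = 5750.
Substitute: T_AC·(0.5 + 1.05722·0.573576) = 5750 → T_AC = 5197.05 ≈ 5197 N.
Then T_BC = 1.05722 × 5197.05 = 5494 N.

T_AC = 5197 N, T_BC = 5494 N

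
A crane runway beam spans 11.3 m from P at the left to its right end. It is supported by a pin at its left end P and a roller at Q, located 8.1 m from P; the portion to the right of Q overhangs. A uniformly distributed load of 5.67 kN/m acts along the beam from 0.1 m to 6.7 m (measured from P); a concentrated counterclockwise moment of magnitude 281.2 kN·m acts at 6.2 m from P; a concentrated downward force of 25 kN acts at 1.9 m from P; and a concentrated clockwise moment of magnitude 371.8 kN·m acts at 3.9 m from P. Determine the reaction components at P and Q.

Resultant of the distributed load: 5.67 × 6.6 = 37.422 kN at 3.4 m from P.
Taking moments about P: Q_y·8.1 − (5.67·6.6)·3.4 + 281.2 − 25·1.9 − 371.8 = 0 → Q_y = 265.3348/8.1 = 32.7574 ≈ 32.76 kN.
ΣF_y = 0: P_y + 32.7574 − 5.67·6.6 − 25 = 0 → P_y = 29.66 kN.
ΣF_x = 0: no horizontal applied forces, so P_x = 0.

P_x = 0, P_y = 29.66 kN, Q_y = 32.76 kN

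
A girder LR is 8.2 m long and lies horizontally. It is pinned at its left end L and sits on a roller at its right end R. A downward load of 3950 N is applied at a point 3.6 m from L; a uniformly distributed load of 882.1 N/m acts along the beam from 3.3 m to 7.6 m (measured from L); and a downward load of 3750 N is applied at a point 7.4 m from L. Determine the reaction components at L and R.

L_x = 0, L_y = 3854 N, R_y = 7639 N

Resultant of the distributed load: 882.1 × 4.3 = 3793.03 N at 5.45 m from L.
Taking moments about L: R_y·8.2 − 3950·3.6 − (882.1·4.3)·5.45 − 3750·7.4 = 0 → R_y = 62642.0135/8.2 = 7639.27 ≈ 7639 N.
ΣF_y = 0: L_y + 7639.27 − 3950 − 882.1·4.3 − 3750 = 0 → L_y = 3854 N.
ΣF_x = 0: no horizontal applied forces, so L_x = 0.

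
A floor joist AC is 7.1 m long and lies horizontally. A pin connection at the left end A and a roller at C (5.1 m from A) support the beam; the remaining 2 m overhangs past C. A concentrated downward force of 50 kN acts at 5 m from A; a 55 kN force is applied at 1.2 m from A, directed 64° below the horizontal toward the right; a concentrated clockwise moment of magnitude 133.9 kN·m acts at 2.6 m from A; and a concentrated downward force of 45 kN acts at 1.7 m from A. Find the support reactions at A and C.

A_x = -24.11 kN, A_y = 42.53 kN, C_y = 101.9 kN

Taking moments about A: C_y·5.1 − 50·5 − 55·sin64°·1.2 − 133.9 − 45·1.7 = 0 → C_y = 519.72/5.1 = 101.906 ≈ 101.9 kN.
ΣF_y = 0: A_y + 101.906 − 50 − 55·sin64° − 45 = 0 → A_y = 42.53 kN.
ΣF_x = 0: A_x + 55·cos64° = 0 → A_x = -24.11 kN.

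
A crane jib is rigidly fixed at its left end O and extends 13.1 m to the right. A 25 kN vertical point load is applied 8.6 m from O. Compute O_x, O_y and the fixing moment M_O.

O_x = 0, O_y = 25.00 kN, M_O = 215.0 kN·m

ΣF_x = 0: O_x = 0.
ΣF_y = 0: O_y − 25 = 0 → O_y = 25.00 kN.
ΣM about O: M_O − 25·8.6 = 0 → M_O = 215.0 kN·m.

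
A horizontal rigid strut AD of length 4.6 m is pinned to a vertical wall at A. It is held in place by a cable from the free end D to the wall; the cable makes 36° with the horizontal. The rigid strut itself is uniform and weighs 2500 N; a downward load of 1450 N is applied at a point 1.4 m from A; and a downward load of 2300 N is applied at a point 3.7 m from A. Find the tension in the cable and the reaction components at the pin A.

ΣM about A: T·sin36°·4.6 − 2500·2.3 − 1450·1.4 − 2300·3.7 = 0 → T = 16290/(4.6·0.587785) = 6024.83 ≈ 6025 N.
ΣF_x = 0: A_x − T·cos36° = 0 → A_x = 6024.83 × 0.809017 = 4874 N.
ΣF_y = 0: A_y + T·sin36° − 2500 − 1450 − 2300 = 0 → A_y = 6250 − 6024.83 × 0.587785 = 2709 N.

T = 6025 N, A_x = 4874 N, A_y = 2709 N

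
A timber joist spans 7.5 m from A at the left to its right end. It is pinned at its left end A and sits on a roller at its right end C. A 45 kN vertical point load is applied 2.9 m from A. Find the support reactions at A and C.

Taking moments about A: C_y·7.5 − 45·2.9 = 0 → C_y = 130.5/7.5 = 17.40 kN.
ΣF_y = 0: A_y + 17.4 − 45 = 0 → A_y = 27.60 kN.
ΣF_x = 0: no horizontal applied forces, so A_x = 0.

A_x = 0, A_y = 27.60 kN, C_y = 17.40 kN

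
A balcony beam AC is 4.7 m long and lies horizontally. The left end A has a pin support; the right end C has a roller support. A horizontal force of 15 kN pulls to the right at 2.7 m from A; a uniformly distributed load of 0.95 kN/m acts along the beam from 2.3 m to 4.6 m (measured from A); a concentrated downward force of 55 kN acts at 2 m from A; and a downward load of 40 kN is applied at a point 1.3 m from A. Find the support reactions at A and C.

Resultant of the distributed load: 0.95 × 2.3 = 2.185 kN at 3.45 m from A.
ΣM about A: C_y·4.7 − (0.95·2.3)·3.45 − 55·2 − 40·1.3 = 0 → C_y = 169.53825/4.7 = 36.072 ≈ 36.07 kN.
ΣF_y = 0: A_y + 36.072 − 0.95·2.3 − 55 − 40 = 0 → A_y = 61.11 kN.
ΣF_x = 0: A_x + 15 = 0 → A_x = -15.00 kN.

A_x = -15.00 kN, A_y = 61.11 kN, C_y = 36.07 kN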